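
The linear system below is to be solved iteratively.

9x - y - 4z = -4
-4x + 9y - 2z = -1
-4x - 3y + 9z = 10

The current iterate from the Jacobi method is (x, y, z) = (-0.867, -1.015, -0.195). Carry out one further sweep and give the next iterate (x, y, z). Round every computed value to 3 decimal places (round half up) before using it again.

One sweep:
  x = (-4 - (-1)·-1.015 - (-4)·-0.195) / (9) = -0.644
  y = (-1 - (-4)·-0.867 - (-2)·-0.195) / (9) = -0.540
  z = (10 - (-4)·-0.867 - (-3)·-1.015) / (9) = 0.387

(-0.644, -0.540, 0.387)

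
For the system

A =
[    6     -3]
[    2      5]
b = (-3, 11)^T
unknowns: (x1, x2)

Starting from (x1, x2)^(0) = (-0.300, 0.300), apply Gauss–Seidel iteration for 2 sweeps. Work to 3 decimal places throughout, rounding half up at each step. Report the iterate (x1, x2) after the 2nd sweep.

(0.670, 1.932)

Iteration 1:
  x1 = (-3 - (-3)·0.300) / (6) = -0.350
  x2 = (11 - (2)·-0.350) / (5) = 2.340
Iteration 2:
  x1 = (-3 - (-3)·2.340) / (6) = 0.670
  x2 = (11 - (2)·0.670) / (5) = 1.932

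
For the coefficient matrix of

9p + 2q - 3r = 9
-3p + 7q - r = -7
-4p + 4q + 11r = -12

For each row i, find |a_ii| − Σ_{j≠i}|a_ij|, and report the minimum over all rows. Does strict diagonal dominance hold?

3

row 1: |9| − (2+3) = 4
row 2: |7| − (3+1) = 3
row 3: |11| − (4+4) = 3
minimum over rows = 3 → strictly diagonally dominant (convergence guaranteed)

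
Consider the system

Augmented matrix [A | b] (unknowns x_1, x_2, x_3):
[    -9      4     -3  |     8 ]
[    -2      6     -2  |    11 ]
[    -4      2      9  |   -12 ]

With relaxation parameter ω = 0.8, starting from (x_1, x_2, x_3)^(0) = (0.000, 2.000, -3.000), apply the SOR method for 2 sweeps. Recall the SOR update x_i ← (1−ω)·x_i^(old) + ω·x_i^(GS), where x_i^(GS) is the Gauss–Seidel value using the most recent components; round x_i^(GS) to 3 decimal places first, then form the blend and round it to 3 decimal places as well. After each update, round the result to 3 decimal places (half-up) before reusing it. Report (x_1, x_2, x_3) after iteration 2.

Iteration 1:
  x_1: GS value = (8 - (4)·2.000 - (-3)·-3.000) / (-9) = 1.000;  x_1 ← (1−ω)·0.000 + ω·1.000 = 0.800
  x_2: GS value = (11 - (-2)·0.800 - (-2)·-3.000) / (6) = 1.100;  x_2 ← (1−ω)·2.000 + ω·1.100 = 1.280
  x_3: GS value = (-12 - (-4)·0.800 - (2)·1.280) / (9) = -1.262;  x_3 ← (1−ω)·-3.000 + ω·-1.262 = -1.610
Iteration 2:
  x_1: GS value = (8 - (4)·1.280 - (-3)·-1.610) / (-9) = 0.217;  x_1 ← (1−ω)·0.800 + ω·0.217 = 0.334
  x_2: GS value = (11 - (-2)·0.334 - (-2)·-1.610) / (6) = 1.408;  x_2 ← (1−ω)·1.280 + ω·1.408 = 1.382
  x_3: GS value = (-12 - (-4)·0.334 - (2)·1.382) / (9) = -1.492;  x_3 ← (1−ω)·-1.610 + ω·-1.492 = -1.516

(0.334, 1.382, -1.516)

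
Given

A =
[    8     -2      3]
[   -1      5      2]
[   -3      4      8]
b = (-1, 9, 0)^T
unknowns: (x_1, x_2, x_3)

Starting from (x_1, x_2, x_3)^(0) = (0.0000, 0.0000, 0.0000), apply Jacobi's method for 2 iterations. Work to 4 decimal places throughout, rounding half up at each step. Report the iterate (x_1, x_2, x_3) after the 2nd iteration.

Iteration 1:
  x_1 = (-1 - (-2)·0.0000 - (3)·0.0000) / (8) = -0.1250
  x_2 = (9 - (-1)·0.0000 - (2)·0.0000) / (5) = 1.8000
  x_3 = (0 - (-3)·0.0000 - (4)·0.0000) / (8) = 0.0000
Iteration 2:
  x_1 = (-1 - (-2)·1.8000 - (3)·0.0000) / (8) = 0.3250
  x_2 = (9 - (-1)·-0.1250 - (2)·0.0000) / (5) = 1.7750
  x_3 = (0 - (-3)·-0.1250 - (4)·1.8000) / (8) = -0.9469

(0.3250, 1.7750, -0.9469)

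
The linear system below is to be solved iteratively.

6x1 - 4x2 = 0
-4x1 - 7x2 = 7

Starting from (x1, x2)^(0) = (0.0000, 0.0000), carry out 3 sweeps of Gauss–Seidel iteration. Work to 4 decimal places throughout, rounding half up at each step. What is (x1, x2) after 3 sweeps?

Iteration 1:
  x1 = (0 - (-4)·0.0000) / (6) = 0.0000
  x2 = (7 - (-4)·0.0000) / (-7) = -1.0000
Iteration 2:
  x1 = (0 - (-4)·-1.0000) / (6) = -0.6667
  x2 = (7 - (-4)·-0.6667) / (-7) = -0.6190
Iteration 3:
  x1 = (0 - (-4)·-0.6190) / (6) = -0.4127
  x2 = (7 - (-4)·-0.4127) / (-7) = -0.7642

(-0.4127, -0.7642)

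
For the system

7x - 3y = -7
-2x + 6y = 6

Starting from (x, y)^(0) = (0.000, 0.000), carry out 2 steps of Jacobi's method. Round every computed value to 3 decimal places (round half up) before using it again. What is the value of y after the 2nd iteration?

Iteration 1:
  x = (-7 - (-3)·0.000) / (7) = -1.000
  y = (6 - (-2)·0.000) / (6) = 1.000
Iteration 2:
  x = (-7 - (-3)·1.000) / (7) = -0.571
  y = (6 - (-2)·-1.000) / (6) = 0.667

0.667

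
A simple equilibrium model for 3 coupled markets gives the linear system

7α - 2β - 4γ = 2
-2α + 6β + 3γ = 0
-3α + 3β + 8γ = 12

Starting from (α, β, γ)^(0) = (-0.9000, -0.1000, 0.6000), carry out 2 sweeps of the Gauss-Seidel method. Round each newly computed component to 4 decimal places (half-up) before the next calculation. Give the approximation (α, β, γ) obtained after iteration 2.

(1.2643, -0.4598, 2.1465)

Iteration 1:
  α = (2 - (-2)·-0.1000 - (-4)·0.6000) / (7) = 0.6000
  β = (0 - (-2)·0.6000 - (3)·0.6000) / (6) = -0.1000
  γ = (12 - (-3)·0.6000 - (3)·-0.1000) / (8) = 1.7625
Iteration 2:
  α = (2 - (-2)·-0.1000 - (-4)·1.7625) / (7) = 1.2643
  β = (0 - (-2)·1.2643 - (3)·1.7625) / (6) = -0.4598
  γ = (12 - (-3)·1.2643 - (3)·-0.4598) / (8) = 2.1465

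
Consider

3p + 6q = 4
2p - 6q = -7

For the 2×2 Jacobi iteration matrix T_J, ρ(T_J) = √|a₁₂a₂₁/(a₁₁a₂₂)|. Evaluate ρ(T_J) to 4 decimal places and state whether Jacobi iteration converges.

0.8165

a₁₂a₂₁/(a₁₁a₂₂) = (6)·(2) / ((3)·(-6)) = -0.666667
ρ = √|-0.666667| = √0.666667 = 0.8165
ρ < 1, so Jacobi converges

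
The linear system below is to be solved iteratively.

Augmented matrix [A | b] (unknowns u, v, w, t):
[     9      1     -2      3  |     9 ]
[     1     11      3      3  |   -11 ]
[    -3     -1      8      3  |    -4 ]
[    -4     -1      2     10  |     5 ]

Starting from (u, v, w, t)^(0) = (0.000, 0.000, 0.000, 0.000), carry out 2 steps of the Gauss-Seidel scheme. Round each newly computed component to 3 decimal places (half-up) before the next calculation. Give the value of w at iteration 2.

-0.677

Iteration 1:
  u = (9 - (1)·0.000 - (-2)·0.000 - (3)·0.000) / (9) = 1.000
  v = (-11 - (1)·1.000 - (3)·0.000 - (3)·0.000) / (11) = -1.091
  w = (-4 - (-3)·1.000 - (-1)·-1.091 - (3)·0.000) / (8) = -0.261
  t = (5 - (-4)·1.000 - (-1)·-1.091 - (2)·-0.261) / (10) = 0.843
Iteration 2:
  u = (9 - (1)·-1.091 - (-2)·-0.261 - (3)·0.843) / (9) = 0.782
  v = (-11 - (1)·0.782 - (3)·-0.261 - (3)·0.843) / (11) = -1.230
  w = (-4 - (-3)·0.782 - (-1)·-1.230 - (3)·0.843) / (8) = -0.677
  t = (5 - (-4)·0.782 - (-1)·-1.230 - (2)·-0.677) / (10) = 0.825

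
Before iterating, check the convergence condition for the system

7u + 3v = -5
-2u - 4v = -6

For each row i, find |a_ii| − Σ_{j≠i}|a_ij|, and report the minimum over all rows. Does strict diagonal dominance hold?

2

row 1: |7| − (3) = 4
row 2: |-4| − (2) = 2
minimum over rows = 2 → strictly diagonally dominant (convergence guaranteed)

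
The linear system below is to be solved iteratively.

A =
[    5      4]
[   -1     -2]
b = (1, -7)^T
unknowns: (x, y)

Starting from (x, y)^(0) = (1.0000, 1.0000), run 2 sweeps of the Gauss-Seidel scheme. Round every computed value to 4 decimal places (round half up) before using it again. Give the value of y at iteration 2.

4.9200

Iteration 1:
  x = (1 - (4)·1.0000) / (5) = -0.6000
  y = (-7 - (-1)·-0.6000) / (-2) = 3.8000
Iteration 2:
  x = (1 - (4)·3.8000) / (5) = -2.8400
  y = (-7 - (-1)·-2.8400) / (-2) = 4.9200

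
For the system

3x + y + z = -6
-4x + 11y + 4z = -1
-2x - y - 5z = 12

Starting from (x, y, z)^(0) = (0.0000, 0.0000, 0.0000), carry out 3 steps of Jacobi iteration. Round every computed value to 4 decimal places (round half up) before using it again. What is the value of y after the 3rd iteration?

0.0589

Iteration 1:
  x = (-6 - (1)·0.0000 - (1)·0.0000) / (3) = -2.0000
  y = (-1 - (-4)·0.0000 - (4)·0.0000) / (11) = -0.0909
  z = (12 - (-2)·0.0000 - (-1)·0.0000) / (-5) = -2.4000
Iteration 2:
  x = (-6 - (1)·-0.0909 - (1)·-2.4000) / (3) = -1.1697
  y = (-1 - (-4)·-2.0000 - (4)·-2.4000) / (11) = 0.0545
  z = (12 - (-2)·-2.0000 - (-1)·-0.0909) / (-5) = -1.5818
Iteration 3:
  x = (-6 - (1)·0.0545 - (1)·-1.5818) / (3) = -1.4909
  y = (-1 - (-4)·-1.1697 - (4)·-1.5818) / (11) = 0.0589
  z = (12 - (-2)·-1.1697 - (-1)·0.0545) / (-5) = -1.9430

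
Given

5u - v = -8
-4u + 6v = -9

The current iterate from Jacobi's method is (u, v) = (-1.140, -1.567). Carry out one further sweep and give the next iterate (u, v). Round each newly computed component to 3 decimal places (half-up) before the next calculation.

One sweep:
  u = (-8 - (-1)·-1.567) / (5) = -1.913
  v = (-9 - (-4)·-1.140) / (6) = -2.260

(-1.913, -2.260)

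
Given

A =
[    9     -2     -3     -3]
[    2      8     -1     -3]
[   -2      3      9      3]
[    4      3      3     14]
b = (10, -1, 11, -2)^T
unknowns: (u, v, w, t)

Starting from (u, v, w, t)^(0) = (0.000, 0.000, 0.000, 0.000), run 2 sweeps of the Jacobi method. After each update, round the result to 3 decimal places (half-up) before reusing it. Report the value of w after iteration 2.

1.558

Iteration 1:
  u = (10 - (-2)·0.000 - (-3)·0.000 - (-3)·0.000) / (9) = 1.111
  v = (-1 - (2)·0.000 - (-1)·0.000 - (-3)·0.000) / (8) = -0.125
  w = (11 - (-2)·0.000 - (3)·0.000 - (3)·0.000) / (9) = 1.222
  t = (-2 - (4)·0.000 - (3)·0.000 - (3)·0.000) / (14) = -0.143
Iteration 2:
  u = (10 - (-2)·-0.125 - (-3)·1.222 - (-3)·-0.143) / (9) = 1.443
  v = (-1 - (2)·1.111 - (-1)·1.222 - (-3)·-0.143) / (8) = -0.304
  w = (11 - (-2)·1.111 - (3)·-0.125 - (3)·-0.143) / (9) = 1.558
  t = (-2 - (4)·1.111 - (3)·-0.125 - (3)·1.222) / (14) = -0.695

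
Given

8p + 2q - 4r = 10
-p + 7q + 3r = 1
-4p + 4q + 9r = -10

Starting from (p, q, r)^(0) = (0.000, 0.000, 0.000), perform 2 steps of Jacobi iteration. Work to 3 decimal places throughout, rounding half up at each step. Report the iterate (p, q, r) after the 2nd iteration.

(0.659, 0.798, -0.619)

Iteration 1:
  p = (10 - (2)·0.000 - (-4)·0.000) / (8) = 1.250
  q = (1 - (-1)·0.000 - (3)·0.000) / (7) = 0.143
  r = (-10 - (-4)·0.000 - (4)·0.000) / (9) = -1.111
Iteration 2:
  p = (10 - (2)·0.143 - (-4)·-1.111) / (8) = 0.659
  q = (1 - (-1)·1.250 - (3)·-1.111) / (7) = 0.798
  r = (-10 - (-4)·1.250 - (4)·0.143) / (9) = -0.619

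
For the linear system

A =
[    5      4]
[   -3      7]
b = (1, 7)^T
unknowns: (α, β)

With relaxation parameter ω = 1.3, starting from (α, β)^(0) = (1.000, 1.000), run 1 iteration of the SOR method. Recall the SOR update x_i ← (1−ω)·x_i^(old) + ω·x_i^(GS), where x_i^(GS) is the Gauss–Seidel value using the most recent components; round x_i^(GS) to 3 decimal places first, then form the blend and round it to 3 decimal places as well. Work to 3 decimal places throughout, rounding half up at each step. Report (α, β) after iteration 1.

(-1.080, 0.398)

Iteration 1:
  α: GS value = (1 - (4)·1.000) / (5) = -0.600;  α ← (1−ω)·1.000 + ω·-0.600 = -1.080
  β: GS value = (7 - (-3)·-1.080) / (7) = 0.537;  β ← (1−ω)·1.000 + ω·0.537 = 0.398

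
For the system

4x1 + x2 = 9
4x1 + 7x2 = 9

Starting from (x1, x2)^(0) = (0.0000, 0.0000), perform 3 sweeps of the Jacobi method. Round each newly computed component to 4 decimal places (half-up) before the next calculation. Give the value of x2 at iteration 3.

Iteration 1:
  x1 = (9 - (1)·0.0000) / (4) = 2.2500
  x2 = (9 - (4)·0.0000) / (7) = 1.2857
Iteration 2:
  x1 = (9 - (1)·1.2857) / (4) = 1.9286
  x2 = (9 - (4)·2.2500) / (7) = 0.0000
Iteration 3:
  x1 = (9 - (1)·0.0000) / (4) = 2.2500
  x2 = (9 - (4)·1.9286) / (7) = 0.1837

0.1837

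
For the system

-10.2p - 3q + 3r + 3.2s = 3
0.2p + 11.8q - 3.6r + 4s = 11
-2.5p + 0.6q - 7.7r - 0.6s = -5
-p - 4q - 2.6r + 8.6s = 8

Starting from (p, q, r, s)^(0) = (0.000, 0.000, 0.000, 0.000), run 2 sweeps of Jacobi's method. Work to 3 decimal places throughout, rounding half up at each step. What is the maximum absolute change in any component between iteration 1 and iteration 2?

0.596

Iteration 1:
  p = (3 - (-3)·0.000 - (3)·0.000 - (3.2)·0.000) / (-10.2) = -0.294
  q = (11 - (0.2)·0.000 - (-3.6)·0.000 - (4)·0.000) / (11.8) = 0.932
  r = (-5 - (-2.5)·0.000 - (0.6)·0.000 - (-0.6)·0.000) / (-7.7) = 0.649
  s = (8 - (-1)·0.000 - (-4)·0.000 - (-2.6)·0.000) / (8.6) = 0.930
Iteration 2:
  p = (3 - (-3)·0.932 - (3)·0.649 - (3.2)·0.930) / (-10.2) = -0.086
  q = (11 - (0.2)·-0.294 - (-3.6)·0.649 - (4)·0.930) / (11.8) = 0.820
  r = (-5 - (-2.5)·-0.294 - (0.6)·0.932 - (-0.6)·0.930) / (-7.7) = 0.745
  s = (8 - (-1)·-0.294 - (-4)·0.932 - (-2.6)·0.649) / (8.6) = 1.526
Change: (0.208, -0.112, 0.096, 0.596) → max |·| = 0.596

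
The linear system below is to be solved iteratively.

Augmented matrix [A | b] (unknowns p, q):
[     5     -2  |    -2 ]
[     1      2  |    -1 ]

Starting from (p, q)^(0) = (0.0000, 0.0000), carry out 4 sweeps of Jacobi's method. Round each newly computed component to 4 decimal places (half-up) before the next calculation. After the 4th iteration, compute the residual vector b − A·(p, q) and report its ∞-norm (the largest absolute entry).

Iteration 1:
  p = (-2 - (-2)·0.0000) / (5) = -0.4000
  q = (-1 - (1)·0.0000) / (2) = -0.5000
Iteration 2:
  p = (-2 - (-2)·-0.5000) / (5) = -0.6000
  q = (-1 - (1)·-0.4000) / (2) = -0.3000
Iteration 3:
  p = (-2 - (-2)·-0.3000) / (5) = -0.5200
  q = (-1 - (1)·-0.6000) / (2) = -0.2000
Iteration 4:
  p = (-2 - (-2)·-0.2000) / (5) = -0.4800
  q = (-1 - (1)·-0.5200) / (2) = -0.2400
Residual b − A·x = (-0.0800, -0.0400); ∞-norm = 0.0800

0.0800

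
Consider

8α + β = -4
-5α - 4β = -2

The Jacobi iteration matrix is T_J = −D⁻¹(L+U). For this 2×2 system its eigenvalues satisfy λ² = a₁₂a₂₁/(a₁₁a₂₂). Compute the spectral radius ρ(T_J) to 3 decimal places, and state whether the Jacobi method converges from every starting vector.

a₁₂a₂₁/(a₁₁a₂₂) = (1)·(-5) / ((8)·(-4)) = 0.156250
ρ = √|0.156250| = √0.156250 = 0.395
ρ < 1, so Jacobi converges

0.395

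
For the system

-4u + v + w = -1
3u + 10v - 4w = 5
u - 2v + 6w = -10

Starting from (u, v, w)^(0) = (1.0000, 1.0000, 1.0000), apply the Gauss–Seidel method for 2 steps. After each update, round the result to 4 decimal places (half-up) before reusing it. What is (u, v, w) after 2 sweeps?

Iteration 1:
  u = (-1 - (1)·1.0000 - (1)·1.0000) / (-4) = 0.7500
  v = (5 - (3)·0.7500 - (-4)·1.0000) / (10) = 0.6750
  w = (-10 - (1)·0.7500 - (-2)·0.6750) / (6) = -1.5667
Iteration 2:
  u = (-1 - (1)·0.6750 - (1)·-1.5667) / (-4) = 0.0271
  v = (5 - (3)·0.0271 - (-4)·-1.5667) / (10) = -0.1348
  w = (-10 - (1)·0.0271 - (-2)·-0.1348) / (6) = -1.7161

(0.0271, -0.1348, -1.7161)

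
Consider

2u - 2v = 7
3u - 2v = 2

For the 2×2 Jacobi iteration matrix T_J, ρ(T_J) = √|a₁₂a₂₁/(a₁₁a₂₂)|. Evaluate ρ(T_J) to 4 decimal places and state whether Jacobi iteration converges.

a₁₂a₂₁/(a₁₁a₂₂) = (-2)·(3) / ((2)·(-2)) = 1.500000
ρ = √|1.500000| = √1.500000 = 1.2247
ρ > 1, so Jacobi diverges

1.2247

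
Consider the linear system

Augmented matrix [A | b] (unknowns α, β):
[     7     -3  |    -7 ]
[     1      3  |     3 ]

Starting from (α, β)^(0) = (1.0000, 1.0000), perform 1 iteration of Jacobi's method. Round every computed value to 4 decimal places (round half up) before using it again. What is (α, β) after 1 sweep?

(-0.5714, 0.6667)

Iteration 1:
  α = (-7 - (-3)·1.0000) / (7) = -0.5714
  β = (3 - (1)·1.0000) / (3) = 0.6667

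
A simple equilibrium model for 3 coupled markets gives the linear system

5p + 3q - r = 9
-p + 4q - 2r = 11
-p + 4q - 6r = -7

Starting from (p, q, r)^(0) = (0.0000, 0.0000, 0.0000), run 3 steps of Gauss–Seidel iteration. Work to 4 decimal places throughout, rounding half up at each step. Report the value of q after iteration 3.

Iteration 1:
  p = (9 - (3)·0.0000 - (-1)·0.0000) / (5) = 1.8000
  q = (11 - (-1)·1.8000 - (-2)·0.0000) / (4) = 3.2000
  r = (-7 - (-1)·1.8000 - (4)·3.2000) / (-6) = 3.0000
Iteration 2:
  p = (9 - (3)·3.2000 - (-1)·3.0000) / (5) = 0.4800
  q = (11 - (-1)·0.4800 - (-2)·3.0000) / (4) = 4.3700
  r = (-7 - (-1)·0.4800 - (4)·4.3700) / (-6) = 4.0000
Iteration 3:
  p = (9 - (3)·4.3700 - (-1)·4.0000) / (5) = -0.0220
  q = (11 - (-1)·-0.0220 - (-2)·4.0000) / (4) = 4.7445
  r = (-7 - (-1)·-0.0220 - (4)·4.7445) / (-6) = 4.3333

4.7445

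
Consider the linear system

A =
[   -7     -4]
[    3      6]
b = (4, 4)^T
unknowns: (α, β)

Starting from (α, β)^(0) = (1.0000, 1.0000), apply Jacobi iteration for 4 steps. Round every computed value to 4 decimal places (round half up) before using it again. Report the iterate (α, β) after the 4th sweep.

Iteration 1:
  α = (4 - (-4)·1.0000) / (-7) = -1.1429
  β = (4 - (3)·1.0000) / (6) = 0.1667
Iteration 2:
  α = (4 - (-4)·0.1667) / (-7) = -0.6667
  β = (4 - (3)·-1.1429) / (6) = 1.2381
Iteration 3:
  α = (4 - (-4)·1.2381) / (-7) = -1.2789
  β = (4 - (3)·-0.6667) / (6) = 1.0000
Iteration 4:
  α = (4 - (-4)·1.0000) / (-7) = -1.1429
  β = (4 - (3)·-1.2789) / (6) = 1.3061

(-1.1429, 1.3061)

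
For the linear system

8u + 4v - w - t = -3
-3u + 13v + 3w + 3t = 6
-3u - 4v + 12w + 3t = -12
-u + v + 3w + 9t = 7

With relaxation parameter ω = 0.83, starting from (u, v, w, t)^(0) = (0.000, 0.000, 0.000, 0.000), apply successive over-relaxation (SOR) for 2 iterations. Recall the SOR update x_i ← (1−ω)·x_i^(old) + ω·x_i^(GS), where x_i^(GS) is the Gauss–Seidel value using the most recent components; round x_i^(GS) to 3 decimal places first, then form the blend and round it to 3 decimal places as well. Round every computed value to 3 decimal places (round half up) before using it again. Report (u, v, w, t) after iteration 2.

(-0.498, 0.341, -1.144, 1.022)

Iteration 1:
  u: GS value = (-3 - (4)·0.000 - (-1)·0.000 - (-1)·0.000) / (8) = -0.375;  u ← (1−ω)·0.000 + ω·-0.375 = -0.311
  v: GS value = (6 - (-3)·-0.311 - (3)·0.000 - (3)·0.000) / (13) = 0.390;  v ← (1−ω)·0.000 + ω·0.390 = 0.324
  w: GS value = (-12 - (-3)·-0.311 - (-4)·0.324 - (3)·0.000) / (12) = -0.970;  w ← (1−ω)·0.000 + ω·-0.970 = -0.805
  t: GS value = (7 - (-1)·-0.311 - (1)·0.324 - (3)·-0.805) / (9) = 0.976;  t ← (1−ω)·0.000 + ω·0.976 = 0.810
Iteration 2:
  u: GS value = (-3 - (4)·0.324 - (-1)·-0.805 - (-1)·0.810) / (8) = -0.536;  u ← (1−ω)·-0.311 + ω·-0.536 = -0.498
  v: GS value = (6 - (-3)·-0.498 - (3)·-0.805 - (3)·0.810) / (13) = 0.345;  v ← (1−ω)·0.324 + ω·0.345 = 0.341
  w: GS value = (-12 - (-3)·-0.498 - (-4)·0.341 - (3)·0.810) / (12) = -1.213;  w ← (1−ω)·-0.805 + ω·-1.213 = -1.144
  t: GS value = (7 - (-1)·-0.498 - (1)·0.341 - (3)·-1.144) / (9) = 1.066;  t ← (1−ω)·0.810 + ω·1.066 = 1.022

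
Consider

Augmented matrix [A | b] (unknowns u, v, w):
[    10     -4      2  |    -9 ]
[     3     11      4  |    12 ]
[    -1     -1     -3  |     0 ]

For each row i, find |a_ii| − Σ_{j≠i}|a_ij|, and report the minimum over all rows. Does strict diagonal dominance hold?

row 1: |10| − (4+2) = 4
row 2: |11| − (3+4) = 4
row 3: |-3| − (1+1) = 1
minimum over rows = 1 → strictly diagonally dominant (convergence guaranteed)

1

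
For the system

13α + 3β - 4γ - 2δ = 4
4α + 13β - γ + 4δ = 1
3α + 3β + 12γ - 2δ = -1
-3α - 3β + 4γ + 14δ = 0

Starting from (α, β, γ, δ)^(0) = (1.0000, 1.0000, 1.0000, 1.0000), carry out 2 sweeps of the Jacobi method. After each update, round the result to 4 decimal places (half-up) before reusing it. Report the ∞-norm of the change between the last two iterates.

Iteration 1:
  α = (4 - (3)·1.0000 - (-4)·1.0000 - (-2)·1.0000) / (13) = 0.5385
  β = (1 - (4)·1.0000 - (-1)·1.0000 - (4)·1.0000) / (13) = -0.4615
  γ = (-1 - (3)·1.0000 - (3)·1.0000 - (-2)·1.0000) / (12) = -0.4167
  δ = (0 - (-3)·1.0000 - (-3)·1.0000 - (4)·1.0000) / (14) = 0.1429
Iteration 2:
  α = (4 - (3)·-0.4615 - (-4)·-0.4167 - (-2)·0.1429) / (13) = 0.3080
  β = (1 - (4)·0.5385 - (-1)·-0.4167 - (4)·0.1429) / (13) = -0.1648
  γ = (-1 - (3)·0.5385 - (3)·-0.4615 - (-2)·0.1429) / (12) = -0.0788
  δ = (0 - (-3)·0.5385 - (-3)·-0.4615 - (4)·-0.4167) / (14) = 0.1356
Change: (-0.2305, 0.2967, 0.3379, -0.0073) → max |·| = 0.3379

0.3379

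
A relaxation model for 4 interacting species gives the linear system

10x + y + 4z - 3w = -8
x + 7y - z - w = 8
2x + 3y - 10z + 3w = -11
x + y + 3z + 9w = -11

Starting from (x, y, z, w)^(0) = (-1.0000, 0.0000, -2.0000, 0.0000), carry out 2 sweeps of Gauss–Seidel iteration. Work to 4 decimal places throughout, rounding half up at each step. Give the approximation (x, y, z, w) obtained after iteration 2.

Iteration 1:
  x = (-8 - (1)·0.0000 - (4)·-2.0000 - (-3)·0.0000) / (10) = 0.0000
  y = (8 - (1)·0.0000 - (-1)·-2.0000 - (-1)·0.0000) / (7) = 0.8571
  z = (-11 - (2)·0.0000 - (3)·0.8571 - (3)·0.0000) / (-10) = 1.3571
  w = (-11 - (1)·0.0000 - (1)·0.8571 - (3)·1.3571) / (9) = -1.7698
Iteration 2:
  x = (-8 - (1)·0.8571 - (4)·1.3571 - (-3)·-1.7698) / (10) = -1.9595
  y = (8 - (1)·-1.9595 - (-1)·1.3571 - (-1)·-1.7698) / (7) = 1.3638
  z = (-11 - (2)·-1.9595 - (3)·1.3638 - (3)·-1.7698) / (-10) = 0.5863
  w = (-11 - (1)·-1.9595 - (1)·1.3638 - (3)·0.5863) / (9) = -1.3515

(-1.9595, 1.3638, 0.5863, -1.3515)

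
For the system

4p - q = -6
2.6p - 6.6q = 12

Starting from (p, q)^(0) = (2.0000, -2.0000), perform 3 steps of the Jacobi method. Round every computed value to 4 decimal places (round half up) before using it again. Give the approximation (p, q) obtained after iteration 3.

(-2.1515, -2.5106)

Iteration 1:
  p = (-6 - (-1)·-2.0000) / (4) = -2.0000
  q = (12 - (2.6)·2.0000) / (-6.6) = -1.0303
Iteration 2:
  p = (-6 - (-1)·-1.0303) / (4) = -1.7576
  q = (12 - (2.6)·-2.0000) / (-6.6) = -2.6061
Iteration 3:
  p = (-6 - (-1)·-2.6061) / (4) = -2.1515
  q = (12 - (2.6)·-1.7576) / (-6.6) = -2.5106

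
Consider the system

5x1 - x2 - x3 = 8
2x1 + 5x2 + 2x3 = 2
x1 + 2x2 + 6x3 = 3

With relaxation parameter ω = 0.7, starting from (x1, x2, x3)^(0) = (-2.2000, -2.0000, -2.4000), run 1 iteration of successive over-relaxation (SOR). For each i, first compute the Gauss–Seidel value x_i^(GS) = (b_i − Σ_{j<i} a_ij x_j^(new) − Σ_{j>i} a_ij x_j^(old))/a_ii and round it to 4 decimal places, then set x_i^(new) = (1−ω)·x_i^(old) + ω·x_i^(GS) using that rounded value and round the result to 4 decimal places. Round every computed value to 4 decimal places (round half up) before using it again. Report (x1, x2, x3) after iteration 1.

Iteration 1:
  x1: GS value = (8 - (-1)·-2.0000 - (-1)·-2.4000) / (5) = 0.7200;  x1 ← (1−ω)·-2.2000 + ω·0.7200 = -0.1560
  x2: GS value = (2 - (2)·-0.1560 - (2)·-2.4000) / (5) = 1.4224;  x2 ← (1−ω)·-2.0000 + ω·1.4224 = 0.3957
  x3: GS value = (3 - (1)·-0.1560 - (2)·0.3957) / (6) = 0.3941;  x3 ← (1−ω)·-2.4000 + ω·0.3941 = -0.4441

(-0.1560, 0.3957, -0.4441)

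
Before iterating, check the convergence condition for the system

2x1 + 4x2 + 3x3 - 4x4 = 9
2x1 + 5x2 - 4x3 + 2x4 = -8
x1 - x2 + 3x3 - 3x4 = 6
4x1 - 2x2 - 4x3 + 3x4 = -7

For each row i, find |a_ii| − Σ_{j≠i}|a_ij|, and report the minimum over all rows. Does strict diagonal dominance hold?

-9

row 1: |2| − (4+3+4) = -9
row 2: |5| − (2+4+2) = -3
row 3: |3| − (1+1+3) = -2
row 4: |3| − (4+2+4) = -7
minimum over rows = -9 → not strictly diagonally dominant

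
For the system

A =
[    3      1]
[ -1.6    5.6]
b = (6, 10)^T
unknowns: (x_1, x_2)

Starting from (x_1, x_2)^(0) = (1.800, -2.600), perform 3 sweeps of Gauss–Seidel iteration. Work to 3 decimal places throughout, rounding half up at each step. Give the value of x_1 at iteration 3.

1.297

Iteration 1:
  x_1 = (6 - (1)·-2.600) / (3) = 2.867
  x_2 = (10 - (-1.6)·2.867) / (5.6) = 2.605
Iteration 2:
  x_1 = (6 - (1)·2.605) / (3) = 1.132
  x_2 = (10 - (-1.6)·1.132) / (5.6) = 2.109
Iteration 3:
  x_1 = (6 - (1)·2.109) / (3) = 1.297
  x_2 = (10 - (-1.6)·1.297) / (5.6) = 2.156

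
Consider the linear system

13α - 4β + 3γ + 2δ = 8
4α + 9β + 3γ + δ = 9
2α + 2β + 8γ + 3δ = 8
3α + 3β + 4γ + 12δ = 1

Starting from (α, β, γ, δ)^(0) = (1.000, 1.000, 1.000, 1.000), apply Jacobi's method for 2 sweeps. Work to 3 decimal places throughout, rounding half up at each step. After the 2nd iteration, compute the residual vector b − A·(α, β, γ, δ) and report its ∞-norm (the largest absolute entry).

Iteration 1:
  α = (8 - (-4)·1.000 - (3)·1.000 - (2)·1.000) / (13) = 0.538
  β = (9 - (4)·1.000 - (3)·1.000 - (1)·1.000) / (9) = 0.111
  γ = (8 - (2)·1.000 - (2)·1.000 - (3)·1.000) / (8) = 0.125
  δ = (1 - (3)·1.000 - (3)·1.000 - (4)·1.000) / (12) = -0.750
Iteration 2:
  α = (8 - (-4)·0.111 - (3)·0.125 - (2)·-0.750) / (13) = 0.736
  β = (9 - (4)·0.538 - (3)·0.125 - (1)·-0.750) / (9) = 0.803
  γ = (8 - (2)·0.538 - (2)·0.111 - (3)·-0.750) / (8) = 1.119
  δ = (1 - (3)·0.538 - (3)·0.111 - (4)·0.125) / (12) = -0.121
Residual b − A·x = (-1.471, -4.407, -3.667, -6.641); ∞-norm = 6.641

6.641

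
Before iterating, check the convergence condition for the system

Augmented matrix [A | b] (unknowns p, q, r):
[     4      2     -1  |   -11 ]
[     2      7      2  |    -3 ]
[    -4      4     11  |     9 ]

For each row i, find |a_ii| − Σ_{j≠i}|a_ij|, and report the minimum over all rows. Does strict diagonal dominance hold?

row 1: |4| − (2+1) = 1
row 2: |7| − (2+2) = 3
row 3: |11| − (4+4) = 3
minimum over rows = 1 → strictly diagonally dominant (convergence guaranteed)

1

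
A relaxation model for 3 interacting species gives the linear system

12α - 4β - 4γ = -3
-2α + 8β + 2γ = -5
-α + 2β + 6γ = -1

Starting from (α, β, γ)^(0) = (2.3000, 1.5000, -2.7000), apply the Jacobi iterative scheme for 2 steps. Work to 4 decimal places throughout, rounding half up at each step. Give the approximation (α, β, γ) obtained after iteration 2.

Iteration 1:
  α = (-3 - (-4)·1.5000 - (-4)·-2.7000) / (12) = -0.6500
  β = (-5 - (-2)·2.3000 - (2)·-2.7000) / (8) = 0.6250
  γ = (-1 - (-1)·2.3000 - (2)·1.5000) / (6) = -0.2833
Iteration 2:
  α = (-3 - (-4)·0.6250 - (-4)·-0.2833) / (12) = -0.1361
  β = (-5 - (-2)·-0.6500 - (2)·-0.2833) / (8) = -0.7167
  γ = (-1 - (-1)·-0.6500 - (2)·0.6250) / (6) = -0.4833

(-0.1361, -0.7167, -0.4833)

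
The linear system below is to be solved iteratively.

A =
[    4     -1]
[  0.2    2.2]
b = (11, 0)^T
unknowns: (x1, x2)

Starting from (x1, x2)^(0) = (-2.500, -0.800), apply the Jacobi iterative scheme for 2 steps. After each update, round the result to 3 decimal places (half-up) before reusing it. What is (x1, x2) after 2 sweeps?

Iteration 1:
  x1 = (11 - (-1)·-0.800) / (4) = 2.550
  x2 = (0 - (0.2)·-2.500) / (2.2) = 0.227
Iteration 2:
  x1 = (11 - (-1)·0.227) / (4) = 2.807
  x2 = (0 - (0.2)·2.550) / (2.2) = -0.232

(2.807, -0.232)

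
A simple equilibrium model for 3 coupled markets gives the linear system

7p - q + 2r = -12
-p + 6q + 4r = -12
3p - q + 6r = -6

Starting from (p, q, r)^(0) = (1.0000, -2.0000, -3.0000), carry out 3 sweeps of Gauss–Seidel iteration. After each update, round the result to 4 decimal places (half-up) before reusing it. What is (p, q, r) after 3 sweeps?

Iteration 1:
  p = (-12 - (-1)·-2.0000 - (2)·-3.0000) / (7) = -1.1429
  q = (-12 - (-1)·-1.1429 - (4)·-3.0000) / (6) = -0.1905
  r = (-6 - (3)·-1.1429 - (-1)·-0.1905) / (6) = -0.4603
Iteration 2:
  p = (-12 - (-1)·-0.1905 - (2)·-0.4603) / (7) = -1.6100
  q = (-12 - (-1)·-1.6100 - (4)·-0.4603) / (6) = -1.9615
  r = (-6 - (3)·-1.6100 - (-1)·-1.9615) / (6) = -0.5219
Iteration 3:
  p = (-12 - (-1)·-1.9615 - (2)·-0.5219) / (7) = -1.8454
  q = (-12 - (-1)·-1.8454 - (4)·-0.5219) / (6) = -1.9596
  r = (-6 - (3)·-1.8454 - (-1)·-1.9596) / (6) = -0.4039

(-1.8454, -1.9596, -0.4039)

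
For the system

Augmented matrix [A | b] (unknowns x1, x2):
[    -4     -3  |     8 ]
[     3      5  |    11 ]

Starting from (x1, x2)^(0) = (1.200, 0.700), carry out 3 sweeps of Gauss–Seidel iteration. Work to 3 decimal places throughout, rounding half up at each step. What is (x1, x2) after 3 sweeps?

(-5.804, 5.682)

Iteration 1:
  x1 = (8 - (-3)·0.700) / (-4) = -2.525
  x2 = (11 - (3)·-2.525) / (5) = 3.715
Iteration 2:
  x1 = (8 - (-3)·3.715) / (-4) = -4.786
  x2 = (11 - (3)·-4.786) / (5) = 5.072
Iteration 3:
  x1 = (8 - (-3)·5.072) / (-4) = -5.804
  x2 = (11 - (3)·-5.804) / (5) = 5.682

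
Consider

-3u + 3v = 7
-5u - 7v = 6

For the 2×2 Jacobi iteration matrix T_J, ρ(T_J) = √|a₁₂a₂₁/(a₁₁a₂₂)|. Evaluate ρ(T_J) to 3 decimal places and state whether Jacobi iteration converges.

0.845

a₁₂a₂₁/(a₁₁a₂₂) = (3)·(-5) / ((-3)·(-7)) = -0.714286
ρ = √|-0.714286| = √0.714286 = 0.845
ρ < 1, so Jacobi converges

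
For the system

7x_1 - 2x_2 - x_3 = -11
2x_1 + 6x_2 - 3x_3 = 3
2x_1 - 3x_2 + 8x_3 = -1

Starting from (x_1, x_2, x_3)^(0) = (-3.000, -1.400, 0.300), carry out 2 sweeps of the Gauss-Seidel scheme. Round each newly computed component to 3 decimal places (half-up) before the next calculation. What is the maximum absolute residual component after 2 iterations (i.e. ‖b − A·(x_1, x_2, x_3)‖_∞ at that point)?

Iteration 1:
  x_1 = (-11 - (-2)·-1.400 - (-1)·0.300) / (7) = -1.929
  x_2 = (3 - (2)·-1.929 - (-3)·0.300) / (6) = 1.293
  x_3 = (-1 - (2)·-1.929 - (-3)·1.293) / (8) = 0.842
Iteration 2:
  x_1 = (-11 - (-2)·1.293 - (-1)·0.842) / (7) = -1.082
  x_2 = (3 - (2)·-1.082 - (-3)·0.842) / (6) = 1.282
  x_3 = (-1 - (2)·-1.082 - (-3)·1.282) / (8) = 0.626
Residual b − A·x = (-0.236, -0.650, 0.002); ∞-norm = 0.650

0.650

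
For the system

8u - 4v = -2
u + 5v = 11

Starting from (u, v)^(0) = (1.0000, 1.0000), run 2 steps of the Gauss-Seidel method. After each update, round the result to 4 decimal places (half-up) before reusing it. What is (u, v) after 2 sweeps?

(0.8250, 2.0350)

Iteration 1:
  u = (-2 - (-4)·1.0000) / (8) = 0.2500
  v = (11 - (1)·0.2500) / (5) = 2.1500
Iteration 2:
  u = (-2 - (-4)·2.1500) / (8) = 0.8250
  v = (11 - (1)·0.8250) / (5) = 2.0350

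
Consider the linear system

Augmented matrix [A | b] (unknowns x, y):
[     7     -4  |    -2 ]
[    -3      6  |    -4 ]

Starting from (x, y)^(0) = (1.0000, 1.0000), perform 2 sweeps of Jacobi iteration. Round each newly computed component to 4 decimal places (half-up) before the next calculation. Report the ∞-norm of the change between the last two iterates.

0.6667

Iteration 1:
  x = (-2 - (-4)·1.0000) / (7) = 0.2857
  y = (-4 - (-3)·1.0000) / (6) = -0.1667
Iteration 2:
  x = (-2 - (-4)·-0.1667) / (7) = -0.3810
  y = (-4 - (-3)·0.2857) / (6) = -0.5238
Change: (-0.6667, -0.3571) → max |·| = 0.6667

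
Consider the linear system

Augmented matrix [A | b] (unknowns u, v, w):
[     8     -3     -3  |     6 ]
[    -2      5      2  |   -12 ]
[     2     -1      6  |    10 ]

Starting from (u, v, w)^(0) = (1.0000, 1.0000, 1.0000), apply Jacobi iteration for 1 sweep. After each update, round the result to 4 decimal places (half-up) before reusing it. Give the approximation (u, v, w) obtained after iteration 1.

Iteration 1:
  u = (6 - (-3)·1.0000 - (-3)·1.0000) / (8) = 1.5000
  v = (-12 - (-2)·1.0000 - (2)·1.0000) / (5) = -2.4000
  w = (10 - (2)·1.0000 - (-1)·1.0000) / (6) = 1.5000

(1.5000, -2.4000, 1.5000)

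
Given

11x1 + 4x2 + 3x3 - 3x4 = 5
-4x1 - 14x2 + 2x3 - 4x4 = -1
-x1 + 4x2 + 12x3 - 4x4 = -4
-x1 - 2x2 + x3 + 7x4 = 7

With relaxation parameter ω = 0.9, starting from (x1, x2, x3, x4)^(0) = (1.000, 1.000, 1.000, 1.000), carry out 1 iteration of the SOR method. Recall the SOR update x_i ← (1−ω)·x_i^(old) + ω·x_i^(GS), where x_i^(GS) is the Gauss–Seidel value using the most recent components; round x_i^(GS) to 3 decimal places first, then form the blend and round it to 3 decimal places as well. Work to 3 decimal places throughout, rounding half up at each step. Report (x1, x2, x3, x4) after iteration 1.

(0.182, -0.011, 0.117, 1.005)

Iteration 1:
  x1: GS value = (5 - (4)·1.000 - (3)·1.000 - (-3)·1.000) / (11) = 0.091;  x1 ← (1−ω)·1.000 + ω·0.091 = 0.182
  x2: GS value = (-1 - (-4)·0.182 - (2)·1.000 - (-4)·1.000) / (-14) = -0.123;  x2 ← (1−ω)·1.000 + ω·-0.123 = -0.011
  x3: GS value = (-4 - (-1)·0.182 - (4)·-0.011 - (-4)·1.000) / (12) = 0.019;  x3 ← (1−ω)·1.000 + ω·0.019 = 0.117
  x4: GS value = (7 - (-1)·0.182 - (-2)·-0.011 - (1)·0.117) / (7) = 1.006;  x4 ← (1−ω)·1.000 + ω·1.006 = 1.005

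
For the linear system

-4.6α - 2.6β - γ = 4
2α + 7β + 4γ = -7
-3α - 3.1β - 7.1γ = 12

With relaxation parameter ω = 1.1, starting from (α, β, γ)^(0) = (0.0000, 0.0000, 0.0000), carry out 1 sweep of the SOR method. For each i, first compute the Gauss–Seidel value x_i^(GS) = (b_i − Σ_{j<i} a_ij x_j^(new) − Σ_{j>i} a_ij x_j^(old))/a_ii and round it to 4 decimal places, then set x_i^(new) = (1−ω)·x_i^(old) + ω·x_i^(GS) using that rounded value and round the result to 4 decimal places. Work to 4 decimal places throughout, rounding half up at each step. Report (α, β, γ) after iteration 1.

(-0.9566, -0.7994, -1.0306)

Iteration 1:
  α: GS value = (4 - (-2.6)·0.0000 - (-1)·0.0000) / (-4.6) = -0.8696;  α ← (1−ω)·0.0000 + ω·-0.8696 = -0.9566
  β: GS value = (-7 - (2)·-0.9566 - (4)·0.0000) / (7) = -0.7267;  β ← (1−ω)·0.0000 + ω·-0.7267 = -0.7994
  γ: GS value = (12 - (-3)·-0.9566 - (-3.1)·-0.7994) / (-7.1) = -0.9369;  γ ← (1−ω)·0.0000 + ω·-0.9369 = -1.0306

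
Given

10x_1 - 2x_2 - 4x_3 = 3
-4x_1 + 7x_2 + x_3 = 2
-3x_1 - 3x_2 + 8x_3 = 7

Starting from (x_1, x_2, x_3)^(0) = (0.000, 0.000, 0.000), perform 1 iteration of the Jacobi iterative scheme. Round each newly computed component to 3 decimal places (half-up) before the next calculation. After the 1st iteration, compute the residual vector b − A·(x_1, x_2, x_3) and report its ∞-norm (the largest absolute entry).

4.072

Iteration 1:
  x_1 = (3 - (-2)·0.000 - (-4)·0.000) / (10) = 0.300
  x_2 = (2 - (-4)·0.000 - (1)·0.000) / (7) = 0.286
  x_3 = (7 - (-3)·0.000 - (-3)·0.000) / (8) = 0.875
Residual b − A·x = (4.072, 0.323, 1.758); ∞-norm = 4.072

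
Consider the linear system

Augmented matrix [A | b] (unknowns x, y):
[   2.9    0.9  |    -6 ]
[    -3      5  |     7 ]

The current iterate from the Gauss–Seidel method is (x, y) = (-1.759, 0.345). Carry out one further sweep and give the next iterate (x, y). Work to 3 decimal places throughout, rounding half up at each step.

One sweep:
  x = (-6 - (0.9)·0.345) / (2.9) = -2.176
  y = (7 - (-3)·-2.176) / (5) = 0.094

(-2.176, 0.094)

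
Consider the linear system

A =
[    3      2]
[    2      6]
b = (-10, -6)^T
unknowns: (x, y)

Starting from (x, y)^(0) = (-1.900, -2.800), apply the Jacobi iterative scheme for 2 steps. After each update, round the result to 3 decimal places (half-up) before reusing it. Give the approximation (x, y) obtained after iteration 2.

(-3.089, -0.511)

Iteration 1:
  x = (-10 - (2)·-2.800) / (3) = -1.467
  y = (-6 - (2)·-1.900) / (6) = -0.367
Iteration 2:
  x = (-10 - (2)·-0.367) / (3) = -3.089
  y = (-6 - (2)·-1.467) / (6) = -0.511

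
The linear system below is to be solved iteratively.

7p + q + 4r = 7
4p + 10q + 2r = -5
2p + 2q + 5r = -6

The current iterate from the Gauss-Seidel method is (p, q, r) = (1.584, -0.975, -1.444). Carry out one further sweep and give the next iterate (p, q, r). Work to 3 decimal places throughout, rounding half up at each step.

(1.964, -0.997, -1.587)

One sweep:
  p = (7 - (1)·-0.975 - (4)·-1.444) / (7) = 1.964
  q = (-5 - (4)·1.964 - (2)·-1.444) / (10) = -0.997
  r = (-6 - (2)·1.964 - (2)·-0.997) / (5) = -1.587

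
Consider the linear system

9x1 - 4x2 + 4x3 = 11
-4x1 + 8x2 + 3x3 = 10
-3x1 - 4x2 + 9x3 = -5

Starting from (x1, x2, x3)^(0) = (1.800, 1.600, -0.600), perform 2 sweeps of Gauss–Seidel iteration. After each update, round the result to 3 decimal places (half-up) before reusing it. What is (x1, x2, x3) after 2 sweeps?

(1.779, 1.644, 0.768)

Iteration 1:
  x1 = (11 - (-4)·1.600 - (4)·-0.600) / (9) = 2.200
  x2 = (10 - (-4)·2.200 - (3)·-0.600) / (8) = 2.575
  x3 = (-5 - (-3)·2.200 - (-4)·2.575) / (9) = 1.322
Iteration 2:
  x1 = (11 - (-4)·2.575 - (4)·1.322) / (9) = 1.779
  x2 = (10 - (-4)·1.779 - (3)·1.322) / (8) = 1.644
  x3 = (-5 - (-3)·1.779 - (-4)·1.644) / (9) = 0.768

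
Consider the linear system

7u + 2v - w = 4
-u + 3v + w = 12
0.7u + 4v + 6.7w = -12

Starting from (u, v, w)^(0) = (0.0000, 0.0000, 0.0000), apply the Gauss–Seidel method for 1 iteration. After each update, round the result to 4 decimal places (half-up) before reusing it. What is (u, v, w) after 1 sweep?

(0.5714, 4.1905, -4.3525)

Iteration 1:
  u = (4 - (2)·0.0000 - (-1)·0.0000) / (7) = 0.5714
  v = (12 - (-1)·0.5714 - (1)·0.0000) / (3) = 4.1905
  w = (-12 - (0.7)·0.5714 - (4)·4.1905) / (6.7) = -4.3525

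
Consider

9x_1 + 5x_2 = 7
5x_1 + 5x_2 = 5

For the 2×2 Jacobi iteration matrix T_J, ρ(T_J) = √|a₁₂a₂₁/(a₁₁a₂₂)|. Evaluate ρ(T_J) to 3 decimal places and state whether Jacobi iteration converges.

0.745

a₁₂a₂₁/(a₁₁a₂₂) = (5)·(5) / ((9)·(5)) = 0.555556
ρ = √|0.555556| = √0.555556 = 0.745
ρ < 1, so Jacobi converges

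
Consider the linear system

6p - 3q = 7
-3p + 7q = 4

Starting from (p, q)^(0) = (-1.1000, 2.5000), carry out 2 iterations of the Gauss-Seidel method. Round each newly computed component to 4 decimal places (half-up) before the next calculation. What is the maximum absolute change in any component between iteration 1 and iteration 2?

0.4464

Iteration 1:
  p = (7 - (-3)·2.5000) / (6) = 2.4167
  q = (4 - (-3)·2.4167) / (7) = 1.6072
Iteration 2:
  p = (7 - (-3)·1.6072) / (6) = 1.9703
  q = (4 - (-3)·1.9703) / (7) = 1.4158
Change: (-0.4464, -0.1914) → max |·| = 0.4464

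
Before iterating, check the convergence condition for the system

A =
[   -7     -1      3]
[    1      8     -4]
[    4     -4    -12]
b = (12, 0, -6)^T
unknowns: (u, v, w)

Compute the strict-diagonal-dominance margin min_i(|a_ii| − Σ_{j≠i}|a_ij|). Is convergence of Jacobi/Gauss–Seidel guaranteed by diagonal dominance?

row 1: |-7| − (1+3) = 3
row 2: |8| − (1+4) = 3
row 3: |-12| − (4+4) = 4
minimum over rows = 3 → strictly diagonally dominant (convergence guaranteed)

3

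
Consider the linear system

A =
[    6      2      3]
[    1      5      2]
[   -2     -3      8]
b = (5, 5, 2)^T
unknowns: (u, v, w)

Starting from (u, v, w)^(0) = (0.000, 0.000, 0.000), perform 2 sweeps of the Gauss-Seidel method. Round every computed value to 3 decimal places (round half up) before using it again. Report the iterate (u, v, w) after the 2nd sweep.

Iteration 1:
  u = (5 - (2)·0.000 - (3)·0.000) / (6) = 0.833
  v = (5 - (1)·0.833 - (2)·0.000) / (5) = 0.833
  w = (2 - (-2)·0.833 - (-3)·0.833) / (8) = 0.771
Iteration 2:
  u = (5 - (2)·0.833 - (3)·0.771) / (6) = 0.170
  v = (5 - (1)·0.170 - (2)·0.771) / (5) = 0.658
  w = (2 - (-2)·0.170 - (-3)·0.658) / (8) = 0.539

(0.170, 0.658, 0.539)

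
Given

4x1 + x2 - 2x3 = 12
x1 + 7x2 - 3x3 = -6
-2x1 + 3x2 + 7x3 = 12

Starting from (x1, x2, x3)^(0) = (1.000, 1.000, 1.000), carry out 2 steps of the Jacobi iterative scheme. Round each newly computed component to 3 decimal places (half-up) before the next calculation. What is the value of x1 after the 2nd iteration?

Iteration 1:
  x1 = (12 - (1)·1.000 - (-2)·1.000) / (4) = 3.250
  x2 = (-6 - (1)·1.000 - (-3)·1.000) / (7) = -0.571
  x3 = (12 - (-2)·1.000 - (3)·1.000) / (7) = 1.571
Iteration 2:
  x1 = (12 - (1)·-0.571 - (-2)·1.571) / (4) = 3.928
  x2 = (-6 - (1)·3.250 - (-3)·1.571) / (7) = -0.648
  x3 = (12 - (-2)·3.250 - (3)·-0.571) / (7) = 2.888

3.928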